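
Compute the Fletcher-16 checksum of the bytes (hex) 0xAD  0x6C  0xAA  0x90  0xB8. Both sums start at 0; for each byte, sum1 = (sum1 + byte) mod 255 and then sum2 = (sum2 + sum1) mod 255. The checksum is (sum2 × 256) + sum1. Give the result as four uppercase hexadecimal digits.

Running sums (mod 255):
  after byte 0 (0xAD): sum1=173, sum2=173
  after byte 1 (0x6C): sum1=26, sum2=199
  after byte 2 (0xAA): sum1=196, sum2=140
  after byte 3 (0x90): sum1=85, sum2=225
  after byte 4 (0xB8): sum1=14, sum2=239
Checksum = sum2·256 + sum1 = 239·256 + 14 = 61198 = 0xEF0E.

EF0E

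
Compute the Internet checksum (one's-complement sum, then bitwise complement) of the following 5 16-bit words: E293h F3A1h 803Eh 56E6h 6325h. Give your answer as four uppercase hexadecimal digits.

EF7F

One's-complement addition (fold any carry out of bit 15 back into bit 0):
  0xE293 + 0xF3A1 = 0x1D634 → wrap carry → 0xD635
  0xD635 + 0x803E = 0x15673 → wrap carry → 0x5674
  0x5674 + 0x56E6 = 0x0AD5A
  0xAD5A + 0x6325 = 0x1107F → wrap carry → 0x1080
One's-complement sum = 0x1080.
Checksum = ~0x1080 & 0xFFFF = 0xEF7F.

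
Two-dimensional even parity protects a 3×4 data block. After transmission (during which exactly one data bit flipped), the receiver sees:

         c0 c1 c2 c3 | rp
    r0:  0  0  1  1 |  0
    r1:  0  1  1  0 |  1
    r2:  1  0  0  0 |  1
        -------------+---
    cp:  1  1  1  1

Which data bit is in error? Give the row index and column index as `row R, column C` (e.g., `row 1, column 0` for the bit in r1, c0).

row 1, column 2

Recompute each row's even parity and compare to rp:
  r0: data parity 0, sent rp 0 → ok
  r1: data parity 0, sent rp 1 → mismatch
  r2: data parity 1, sent rp 1 → ok
Recompute each column's even parity and compare to cp:
  c0: data parity 1, sent cp 1 → ok
  c1: data parity 1, sent cp 1 → ok
  c2: data parity 0, sent cp 1 → mismatch
  c3: data parity 1, sent cp 1 → ok
Exactly one row (r1) and one column (c2) fail → the flipped bit is at their intersection.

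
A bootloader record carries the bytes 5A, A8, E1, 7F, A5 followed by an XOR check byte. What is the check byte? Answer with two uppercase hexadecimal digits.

C9

XOR the bytes together:
  start with 0x5A
  0x5A ⊕ 0xA8 = 0xF2
  0xF2 ⊕ 0xE1 = 0x13
  0x13 ⊕ 0x7F = 0x6C
  0x6C ⊕ 0xA5 = 0xC9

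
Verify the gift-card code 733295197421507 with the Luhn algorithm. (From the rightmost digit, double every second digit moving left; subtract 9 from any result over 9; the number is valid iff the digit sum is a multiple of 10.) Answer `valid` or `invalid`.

invalid

From the right, keep odd positions and double even positions (subtract 9 from any doubled value over 9):
  doubled (positions 2,4,...): 0 2 8 9 1 4 6 → sum 30
  kept (positions 1,3,...): 7 5 2 7 1 9 3 7 → sum 41
Total = 71.
71 mod 10 = 1, so the number is invalid.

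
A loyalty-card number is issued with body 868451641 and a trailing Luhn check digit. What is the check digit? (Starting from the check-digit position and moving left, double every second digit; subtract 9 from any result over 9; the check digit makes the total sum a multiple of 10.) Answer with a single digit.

5

Partial digits right→left: 1 4 6 1 5 4 8 6 8
Double every second digit counting from the check-digit position (so the 1st, 3rd, 5th, ... of the partial from the right).
  doubled (with −9 where >9): 2 3 1 7 7 → sum 20
  kept as-is: 4 1 4 6 → sum 15
Total = 20 + 15 = 35.
Check digit = (10 − (35 mod 10)) mod 10 = 5.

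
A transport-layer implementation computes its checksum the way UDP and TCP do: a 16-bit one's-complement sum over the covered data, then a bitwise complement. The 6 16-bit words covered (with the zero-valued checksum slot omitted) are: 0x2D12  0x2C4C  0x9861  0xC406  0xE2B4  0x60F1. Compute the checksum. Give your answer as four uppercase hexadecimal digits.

One's-complement addition (fold any carry out of bit 15 back into bit 0):
  0x2D12 + 0x2C4C = 0x0595E
  0x595E + 0x9861 = 0x0F1BF
  0xF1BF + 0xC406 = 0x1B5C5 → wrap carry → 0xB5C6
  0xB5C6 + 0xE2B4 = 0x1987A → wrap carry → 0x987B
  0x987B + 0x60F1 = 0x0F96C
One's-complement sum = 0xF96C.
Checksum = ~0xF96C & 0xFFFF = 0x0693.

0693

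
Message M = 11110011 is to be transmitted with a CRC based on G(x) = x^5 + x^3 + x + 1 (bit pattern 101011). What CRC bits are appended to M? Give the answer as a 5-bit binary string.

00101

Append 5 zeros: 1111001100000. Divide by 101011 (XOR where the leading bit is 1):
  pos 0: 111100 XOR 101011 = 010111
  pos 1: 101111 XOR 101011 = 000100
  pos 4: 100100 XOR 101011 = 001111
  pos 6: 111100 XOR 101011 = 010111
  pos 7: 101110 XOR 101011 = 000101
Remainder (last 5 bits) = 00101. This is the CRC / FCS.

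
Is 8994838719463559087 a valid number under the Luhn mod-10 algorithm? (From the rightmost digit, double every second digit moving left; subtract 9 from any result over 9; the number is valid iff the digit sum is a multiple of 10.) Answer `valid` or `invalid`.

valid

From the right, keep odd positions and double even positions (subtract 9 from any doubled value over 9):
  doubled (positions 2,4,...): 7 9 1 3 9 5 6 8 9 → sum 57
  kept (positions 1,3,...): 7 0 5 3 4 1 8 8 9 8 → sum 53
Total = 110.
110 mod 10 = 0, so the number is valid.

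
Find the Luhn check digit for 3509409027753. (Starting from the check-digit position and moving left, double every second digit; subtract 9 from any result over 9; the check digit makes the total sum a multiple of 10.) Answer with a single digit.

6

Partial digits right→left: 3 5 7 7 2 0 9 0 4 9 0 5 3
Double every second digit counting from the check-digit position (so the 1st, 3rd, 5th, ... of the partial from the right).
  doubled (with −9 where >9): 6 5 4 9 8 0 6 → sum 38
  kept as-is: 5 7 0 0 9 5 → sum 26
Total = 38 + 26 = 64.
Check digit = (10 − (64 mod 10)) mod 10 = 6.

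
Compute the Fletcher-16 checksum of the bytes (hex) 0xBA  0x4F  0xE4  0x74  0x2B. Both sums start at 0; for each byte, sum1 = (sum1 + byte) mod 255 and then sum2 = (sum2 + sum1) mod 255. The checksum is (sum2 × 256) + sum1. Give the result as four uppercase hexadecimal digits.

Running sums (mod 255):
  after byte 0 (0xBA): sum1=186, sum2=186
  after byte 1 (0x4F): sum1=10, sum2=196
  after byte 2 (0xE4): sum1=238, sum2=179
  after byte 3 (0x74): sum1=99, sum2=23
  after byte 4 (0x2B): sum1=142, sum2=165
Checksum = sum2·256 + sum1 = 165·256 + 142 = 42382 = 0xA58E.

A58E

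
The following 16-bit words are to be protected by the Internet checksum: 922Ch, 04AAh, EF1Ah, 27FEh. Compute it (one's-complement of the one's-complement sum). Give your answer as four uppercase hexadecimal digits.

5210

One's-complement addition (fold any carry out of bit 15 back into bit 0):
  0x922C + 0x04AA = 0x096D6
  0x96D6 + 0xEF1A = 0x185F0 → wrap carry → 0x85F1
  0x85F1 + 0x27FE = 0x0ADEF
One's-complement sum = 0xADEF.
Checksum = ~0xADEF & 0xFFFF = 0x5210.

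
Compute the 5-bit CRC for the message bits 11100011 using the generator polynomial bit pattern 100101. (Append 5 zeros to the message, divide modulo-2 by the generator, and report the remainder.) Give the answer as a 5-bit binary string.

10111

Append 5 zeros: 1110001100000. Divide by 100101 (XOR where the leading bit is 1):
  pos 0: 111000 XOR 100101 = 011101
  pos 1: 111011 XOR 100101 = 011110
  pos 2: 111101 XOR 100101 = 011000
  pos 3: 110000 XOR 100101 = 010101
  pos 4: 101010 XOR 100101 = 001111
  pos 6: 111100 XOR 100101 = 011001
  pos 7: 110010 XOR 100101 = 010111
Remainder (last 5 bits) = 10111. This is the CRC / FCS.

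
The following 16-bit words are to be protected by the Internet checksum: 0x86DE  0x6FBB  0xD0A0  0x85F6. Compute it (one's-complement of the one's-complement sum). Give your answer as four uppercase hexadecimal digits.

B2CE

One's-complement addition (fold any carry out of bit 15 back into bit 0):
  0x86DE + 0x6FBB = 0x0F699
  0xF699 + 0xD0A0 = 0x1C739 → wrap carry → 0xC73A
  0xC73A + 0x85F6 = 0x14D30 → wrap carry → 0x4D31
One's-complement sum = 0x4D31.
Checksum = ~0x4D31 & 0xFFFF = 0xB2CE.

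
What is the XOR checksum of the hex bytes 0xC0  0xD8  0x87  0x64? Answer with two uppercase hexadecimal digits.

XOR the bytes together:
  start with 0xC0
  0xC0 ⊕ 0xD8 = 0x18
  0x18 ⊕ 0x87 = 0x9F
  0x9F ⊕ 0x64 = 0xFB

FB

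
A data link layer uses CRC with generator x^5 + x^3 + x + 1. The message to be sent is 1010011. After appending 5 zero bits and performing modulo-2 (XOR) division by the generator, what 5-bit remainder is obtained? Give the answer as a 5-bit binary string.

01100

Append 5 zeros: 101001100000. Divide by 101011 (XOR where the leading bit is 1):
  pos 0: 101001 XOR 101011 = 000010
  pos 4: 101000 XOR 101011 = 000011
Remainder (last 5 bits) = 01100. This is the CRC / FCS.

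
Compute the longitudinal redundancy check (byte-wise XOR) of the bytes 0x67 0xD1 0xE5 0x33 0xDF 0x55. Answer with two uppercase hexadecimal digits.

XOR the bytes together:
  start with 0x67
  0x67 ⊕ 0xD1 = 0xB6
  0xB6 ⊕ 0xE5 = 0x53
  0x53 ⊕ 0x33 = 0x60
  0x60 ⊕ 0xDF = 0xBF
  0xBF ⊕ 0x55 = 0xEA

EA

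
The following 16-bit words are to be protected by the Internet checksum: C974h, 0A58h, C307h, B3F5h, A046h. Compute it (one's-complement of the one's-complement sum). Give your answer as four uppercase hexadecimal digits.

14EF

One's-complement addition (fold any carry out of bit 15 back into bit 0):
  0xC974 + 0x0A58 = 0x0D3CC
  0xD3CC + 0xC307 = 0x196D3 → wrap carry → 0x96D4
  0x96D4 + 0xB3F5 = 0x14AC9 → wrap carry → 0x4ACA
  0x4ACA + 0xA046 = 0x0EB10
One's-complement sum = 0xEB10.
Checksum = ~0xEB10 & 0xFFFF = 0x14EF.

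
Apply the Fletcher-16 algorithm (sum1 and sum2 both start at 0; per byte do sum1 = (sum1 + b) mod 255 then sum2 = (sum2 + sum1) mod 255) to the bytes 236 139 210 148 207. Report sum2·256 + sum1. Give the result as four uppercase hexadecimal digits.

Running sums (mod 255):
  after byte 0 (236): sum1=236, sum2=236
  after byte 1 (139): sum1=120, sum2=101
  after byte 2 (210): sum1=75, sum2=176
  after byte 3 (148): sum1=223, sum2=144
  after byte 4 (207): sum1=175, sum2=64
Checksum = sum2·256 + sum1 = 64·256 + 175 = 16559 = 0x40AF.

40AF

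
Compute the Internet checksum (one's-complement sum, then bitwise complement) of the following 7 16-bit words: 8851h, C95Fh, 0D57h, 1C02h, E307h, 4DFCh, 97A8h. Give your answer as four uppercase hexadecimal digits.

BC48

One's-complement addition (fold any carry out of bit 15 back into bit 0):
  0x8851 + 0xC95F = 0x151B0 → wrap carry → 0x51B1
  0x51B1 + 0x0D57 = 0x05F08
  0x5F08 + 0x1C02 = 0x07B0A
  0x7B0A + 0xE307 = 0x15E11 → wrap carry → 0x5E12
  0x5E12 + 0x4DFC = 0x0AC0E
  0xAC0E + 0x97A8 = 0x143B6 → wrap carry → 0x43B7
One's-complement sum = 0x43B7.
Checksum = ~0x43B7 & 0xFFFF = 0xBC48.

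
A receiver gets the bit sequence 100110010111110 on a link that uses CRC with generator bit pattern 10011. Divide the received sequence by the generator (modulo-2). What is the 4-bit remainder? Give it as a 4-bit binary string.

0000

Modulo-2 division of 100110010111110 by 10011:
  pos 0: 10011 XOR 10011 = 00000
  pos 7: 10111 XOR 10011 = 00100
  pos 9: 10011 XOR 10011 = 00000
Remainder = 0000 (zero — the frame passes the CRC check).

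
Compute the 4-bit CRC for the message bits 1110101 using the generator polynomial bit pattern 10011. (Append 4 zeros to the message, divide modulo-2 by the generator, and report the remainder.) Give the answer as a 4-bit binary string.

Append 4 zeros: 11101010000. Divide by 10011 (XOR where the leading bit is 1):
  pos 0: 11101 XOR 10011 = 01110
  pos 1: 11100 XOR 10011 = 01111
  pos 2: 11111 XOR 10011 = 01100
  pos 3: 11000 XOR 10011 = 01011
  pos 4: 10110 XOR 10011 = 00101
  pos 6: 10100 XOR 10011 = 00111
Remainder (last 4 bits) = 0111. This is the CRC / FCS.

0111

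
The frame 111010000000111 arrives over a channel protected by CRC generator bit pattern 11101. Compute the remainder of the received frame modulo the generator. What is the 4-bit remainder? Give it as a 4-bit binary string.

Modulo-2 division of 111010000000111 by 11101:
  pos 0: 11101 XOR 11101 = 00000
Remainder = 0111 (nonzero — an error is detected).

0111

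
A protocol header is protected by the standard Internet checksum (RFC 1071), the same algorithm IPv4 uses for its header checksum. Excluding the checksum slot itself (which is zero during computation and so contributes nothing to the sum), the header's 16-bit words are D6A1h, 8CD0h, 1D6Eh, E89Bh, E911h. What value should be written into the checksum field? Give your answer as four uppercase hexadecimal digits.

One's-complement addition (fold any carry out of bit 15 back into bit 0):
  0xD6A1 + 0x8CD0 = 0x16371 → wrap carry → 0x6372
  0x6372 + 0x1D6E = 0x080E0
  0x80E0 + 0xE89B = 0x1697B → wrap carry → 0x697C
  0x697C + 0xE911 = 0x1528D → wrap carry → 0x528E
One's-complement sum = 0x528E.
Checksum = ~0x528E & 0xFFFF = 0xAD71.

AD71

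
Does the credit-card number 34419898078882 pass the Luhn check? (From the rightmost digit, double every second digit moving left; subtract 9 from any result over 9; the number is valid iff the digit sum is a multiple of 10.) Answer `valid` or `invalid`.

invalid

From the right, keep odd positions and double even positions (subtract 9 from any doubled value over 9):
  doubled (positions 2,4,...): 7 7 0 9 9 8 6 → sum 46
  kept (positions 1,3,...): 2 8 7 8 8 1 4 → sum 38
Total = 84.
84 mod 10 = 4, so the number is invalid.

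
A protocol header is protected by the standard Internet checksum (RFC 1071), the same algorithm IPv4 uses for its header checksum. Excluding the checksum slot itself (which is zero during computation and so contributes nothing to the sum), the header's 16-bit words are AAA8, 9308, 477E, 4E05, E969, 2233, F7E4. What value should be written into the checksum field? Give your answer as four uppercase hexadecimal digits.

2949

One's-complement addition (fold any carry out of bit 15 back into bit 0):
  0xAAA8 + 0x9308 = 0x13DB0 → wrap carry → 0x3DB1
  0x3DB1 + 0x477E = 0x0852F
  0x852F + 0x4E05 = 0x0D334
  0xD334 + 0xE969 = 0x1BC9D → wrap carry → 0xBC9E
  0xBC9E + 0x2233 = 0x0DED1
  0xDED1 + 0xF7E4 = 0x1D6B5 → wrap carry → 0xD6B6
One's-complement sum = 0xD6B6.
Checksum = ~0xD6B6 & 0xFFFF = 0x2949.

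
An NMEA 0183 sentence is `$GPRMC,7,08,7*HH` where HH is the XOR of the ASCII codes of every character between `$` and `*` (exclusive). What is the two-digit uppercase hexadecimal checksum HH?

XOR the ASCII codes of the payload characters:
  'G' = 0x47 → acc = 0x47
  'P' = 0x50 → acc = 0x17
  'R' = 0x52 → acc = 0x45
  'M' = 0x4D → acc = 0x08
  'C' = 0x43 → acc = 0x4B
  ',' = 0x2C → acc = 0x67
  '7' = 0x37 → acc = 0x50
  ',' = 0x2C → acc = 0x7C
  '0' = 0x30 → acc = 0x4C
  '8' = 0x38 → acc = 0x74
  ',' = 0x2C → acc = 0x58
  '7' = 0x37 → acc = 0x6F
Checksum = 0x6F.

6F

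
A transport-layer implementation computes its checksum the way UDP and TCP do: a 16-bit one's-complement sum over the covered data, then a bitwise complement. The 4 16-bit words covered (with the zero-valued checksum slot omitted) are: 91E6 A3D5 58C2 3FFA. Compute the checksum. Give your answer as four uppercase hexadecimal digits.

3187

One's-complement addition (fold any carry out of bit 15 back into bit 0):
  0x91E6 + 0xA3D5 = 0x135BB → wrap carry → 0x35BC
  0x35BC + 0x58C2 = 0x08E7E
  0x8E7E + 0x3FFA = 0x0CE78
One's-complement sum = 0xCE78.
Checksum = ~0xCE78 & 0xFFFF = 0x3187.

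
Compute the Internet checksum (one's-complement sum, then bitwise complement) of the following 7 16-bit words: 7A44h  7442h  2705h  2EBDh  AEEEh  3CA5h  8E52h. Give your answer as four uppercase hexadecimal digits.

One's-complement addition (fold any carry out of bit 15 back into bit 0):
  0x7A44 + 0x7442 = 0x0EE86
  0xEE86 + 0x2705 = 0x1158B → wrap carry → 0x158C
  0x158C + 0x2EBD = 0x04449
  0x4449 + 0xAEEE = 0x0F337
  0xF337 + 0x3CA5 = 0x12FDC → wrap carry → 0x2FDD
  0x2FDD + 0x8E52 = 0x0BE2F
One's-complement sum = 0xBE2F.
Checksum = ~0xBE2F & 0xFFFF = 0x41D0.

41D0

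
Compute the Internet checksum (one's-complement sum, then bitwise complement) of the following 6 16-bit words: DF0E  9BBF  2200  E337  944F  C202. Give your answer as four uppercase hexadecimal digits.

29A7

One's-complement addition (fold any carry out of bit 15 back into bit 0):
  0xDF0E + 0x9BBF = 0x17ACD → wrap carry → 0x7ACE
  0x7ACE + 0x2200 = 0x09CCE
  0x9CCE + 0xE337 = 0x18005 → wrap carry → 0x8006
  0x8006 + 0x944F = 0x11455 → wrap carry → 0x1456
  0x1456 + 0xC202 = 0x0D658
One's-complement sum = 0xD658.
Checksum = ~0xD658 & 0xFFFF = 0x29A7.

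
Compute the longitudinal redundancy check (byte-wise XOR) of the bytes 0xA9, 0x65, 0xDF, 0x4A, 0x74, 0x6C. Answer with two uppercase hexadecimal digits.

XOR the bytes together:
  start with 0xA9
  0xA9 ⊕ 0x65 = 0xCC
  0xCC ⊕ 0xDF = 0x13
  0x13 ⊕ 0x4A = 0x59
  0x59 ⊕ 0x74 = 0x2D
  0x2D ⊕ 0x6C = 0x41

41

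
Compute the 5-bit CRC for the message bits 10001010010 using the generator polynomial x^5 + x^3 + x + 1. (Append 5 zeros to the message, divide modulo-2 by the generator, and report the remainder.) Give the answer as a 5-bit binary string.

00110

Append 5 zeros: 1000101001000000. Divide by 101011 (XOR where the leading bit is 1):
  pos 0: 100010 XOR 101011 = 001001
  pos 2: 100110 XOR 101011 = 001101
  pos 4: 110101 XOR 101011 = 011110
  pos 5: 111100 XOR 101011 = 010111
  pos 6: 101110 XOR 101011 = 000101
  pos 9: 101000 XOR 101011 = 000011
Remainder (last 5 bits) = 00110. This is the CRC / FCS.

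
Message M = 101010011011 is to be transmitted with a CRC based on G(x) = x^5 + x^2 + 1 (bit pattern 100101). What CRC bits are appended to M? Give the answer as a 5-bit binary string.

10000

Append 5 zeros: 10101001101100000. Divide by 100101 (XOR where the leading bit is 1):
  pos 0: 101010 XOR 100101 = 001111
  pos 2: 111101 XOR 100101 = 011000
  pos 3: 110001 XOR 100101 = 010100
  pos 4: 101000 XOR 100101 = 001101
  pos 6: 110111 XOR 100101 = 010010
  pos 7: 100100 XOR 100101 = 000001
Remainder (last 5 bits) = 10000. This is the CRC / FCS.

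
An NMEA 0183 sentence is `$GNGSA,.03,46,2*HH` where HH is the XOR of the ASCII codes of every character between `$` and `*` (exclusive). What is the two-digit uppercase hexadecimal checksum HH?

XOR the ASCII codes of the payload characters:
  'G' = 0x47 → acc = 0x47
  'N' = 0x4E → acc = 0x09
  'G' = 0x47 → acc = 0x4E
  'S' = 0x53 → acc = 0x1D
  'A' = 0x41 → acc = 0x5C
  ',' = 0x2C → acc = 0x70
  '.' = 0x2E → acc = 0x5E
  '0' = 0x30 → acc = 0x6E
  '3' = 0x33 → acc = 0x5D
  ',' = 0x2C → acc = 0x71
  '4' = 0x34 → acc = 0x45
  '6' = 0x36 → acc = 0x73
  ',' = 0x2C → acc = 0x5F
  '2' = 0x32 → acc = 0x6D
Checksum = 0x6D.

6D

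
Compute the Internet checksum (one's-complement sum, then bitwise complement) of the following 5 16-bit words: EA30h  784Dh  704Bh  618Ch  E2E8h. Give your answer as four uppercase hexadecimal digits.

E8C0

One's-complement addition (fold any carry out of bit 15 back into bit 0):
  0xEA30 + 0x784D = 0x1627D → wrap carry → 0x627E
  0x627E + 0x704B = 0x0D2C9
  0xD2C9 + 0x618C = 0x13455 → wrap carry → 0x3456
  0x3456 + 0xE2E8 = 0x1173E → wrap carry → 0x173F
One's-complement sum = 0x173F.
Checksum = ~0x173F & 0xFFFF = 0xE8C0.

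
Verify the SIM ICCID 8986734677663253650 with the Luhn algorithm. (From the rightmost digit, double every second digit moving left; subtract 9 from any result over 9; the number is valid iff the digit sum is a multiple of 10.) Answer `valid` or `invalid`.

invalid

From the right, keep odd positions and double even positions (subtract 9 from any doubled value over 9):
  doubled (positions 2,4,...): 1 6 4 3 5 3 6 3 9 → sum 40
  kept (positions 1,3,...): 0 6 5 3 6 7 4 7 8 8 → sum 54
Total = 94.
94 mod 10 = 4, so the number is invalid.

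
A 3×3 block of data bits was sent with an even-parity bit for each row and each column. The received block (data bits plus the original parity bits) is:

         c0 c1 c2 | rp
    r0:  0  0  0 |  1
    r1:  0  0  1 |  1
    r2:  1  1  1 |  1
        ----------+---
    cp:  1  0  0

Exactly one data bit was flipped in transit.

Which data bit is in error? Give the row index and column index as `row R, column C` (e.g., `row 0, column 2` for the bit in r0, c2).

Recompute each row's even parity and compare to rp:
  r0: data parity 0, sent rp 1 → mismatch
  r1: data parity 1, sent rp 1 → ok
  r2: data parity 1, sent rp 1 → ok
Recompute each column's even parity and compare to cp:
  c0: data parity 1, sent cp 1 → ok
  c1: data parity 1, sent cp 0 → mismatch
  c2: data parity 0, sent cp 0 → ok
Exactly one row (r0) and one column (c1) fail → the flipped bit is at their intersection.

row 0, column 1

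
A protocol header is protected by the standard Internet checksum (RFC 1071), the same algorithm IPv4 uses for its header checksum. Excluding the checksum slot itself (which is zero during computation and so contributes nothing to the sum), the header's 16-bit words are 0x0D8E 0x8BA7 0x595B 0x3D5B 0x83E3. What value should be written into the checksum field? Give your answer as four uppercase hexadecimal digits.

4C30

One's-complement addition (fold any carry out of bit 15 back into bit 0):
  0x0D8E + 0x8BA7 = 0x09935
  0x9935 + 0x595B = 0x0F290
  0xF290 + 0x3D5B = 0x12FEB → wrap carry → 0x2FEC
  0x2FEC + 0x83E3 = 0x0B3CF
One's-complement sum = 0xB3CF.
Checksum = ~0xB3CF & 0xFFFF = 0x4C30.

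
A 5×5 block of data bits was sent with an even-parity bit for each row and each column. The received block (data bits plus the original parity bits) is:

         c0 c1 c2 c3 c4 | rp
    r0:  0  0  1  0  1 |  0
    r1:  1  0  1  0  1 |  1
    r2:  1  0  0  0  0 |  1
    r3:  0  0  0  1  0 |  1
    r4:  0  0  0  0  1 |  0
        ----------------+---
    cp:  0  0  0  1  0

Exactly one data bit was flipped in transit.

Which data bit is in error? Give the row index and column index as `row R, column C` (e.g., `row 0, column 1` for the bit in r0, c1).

Recompute each row's even parity and compare to rp:
  r0: data parity 0, sent rp 0 → ok
  r1: data parity 1, sent rp 1 → ok
  r2: data parity 1, sent rp 1 → ok
  r3: data parity 1, sent rp 1 → ok
  r4: data parity 1, sent rp 0 → mismatch
Recompute each column's even parity and compare to cp:
  c0: data parity 0, sent cp 0 → ok
  c1: data parity 0, sent cp 0 → ok
  c2: data parity 0, sent cp 0 → ok
  c3: data parity 1, sent cp 1 → ok
  c4: data parity 1, sent cp 0 → mismatch
Exactly one row (r4) and one column (c4) fail → the flipped bit is at their intersection.

row 4, column 4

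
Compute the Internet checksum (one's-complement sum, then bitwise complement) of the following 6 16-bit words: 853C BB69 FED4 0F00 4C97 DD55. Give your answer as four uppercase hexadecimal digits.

One's-complement addition (fold any carry out of bit 15 back into bit 0):
  0x853C + 0xBB69 = 0x140A5 → wrap carry → 0x40A6
  0x40A6 + 0xFED4 = 0x13F7A → wrap carry → 0x3F7B
  0x3F7B + 0x0F00 = 0x04E7B
  0x4E7B + 0x4C97 = 0x09B12
  0x9B12 + 0xDD55 = 0x17867 → wrap carry → 0x7868
One's-complement sum = 0x7868.
Checksum = ~0x7868 & 0xFFFF = 0x8797.

8797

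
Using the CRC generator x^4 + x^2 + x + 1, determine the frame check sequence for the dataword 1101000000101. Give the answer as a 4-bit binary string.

0001

Append 4 zeros: 11010000001010000. Divide by 10111 (XOR where the leading bit is 1):
  pos 0: 11010 XOR 10111 = 01101
  pos 1: 11010 XOR 10111 = 01101
  pos 2: 11010 XOR 10111 = 01101
  pos 3: 11010 XOR 10111 = 01101
  pos 4: 11010 XOR 10111 = 01101
  pos 5: 11010 XOR 10111 = 01101
  pos 6: 11011 XOR 10111 = 01100
  pos 7: 11000 XOR 10111 = 01111
  pos 8: 11111 XOR 10111 = 01000
  pos 9: 10000 XOR 10111 = 00111
  pos 11: 11100 XOR 10111 = 01011
  pos 12: 10110 XOR 10111 = 00001
Remainder (last 4 bits) = 0001. This is the CRC / FCS.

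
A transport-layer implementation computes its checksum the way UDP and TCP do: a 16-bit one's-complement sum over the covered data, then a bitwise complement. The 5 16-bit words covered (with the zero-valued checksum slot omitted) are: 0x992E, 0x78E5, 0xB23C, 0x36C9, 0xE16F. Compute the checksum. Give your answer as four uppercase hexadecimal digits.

2376

One's-complement addition (fold any carry out of bit 15 back into bit 0):
  0x992E + 0x78E5 = 0x11213 → wrap carry → 0x1214
  0x1214 + 0xB23C = 0x0C450
  0xC450 + 0x36C9 = 0x0FB19
  0xFB19 + 0xE16F = 0x1DC88 → wrap carry → 0xDC89
One's-complement sum = 0xDC89.
Checksum = ~0xDC89 & 0xFFFF = 0x2376.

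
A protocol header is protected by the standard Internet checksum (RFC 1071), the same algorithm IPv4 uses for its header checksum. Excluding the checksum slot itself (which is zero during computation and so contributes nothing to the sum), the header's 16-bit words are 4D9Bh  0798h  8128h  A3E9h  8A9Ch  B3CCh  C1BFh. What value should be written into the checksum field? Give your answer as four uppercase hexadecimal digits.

8591

One's-complement addition (fold any carry out of bit 15 back into bit 0):
  0x4D9B + 0x0798 = 0x05533
  0x5533 + 0x8128 = 0x0D65B
  0xD65B + 0xA3E9 = 0x17A44 → wrap carry → 0x7A45
  0x7A45 + 0x8A9C = 0x104E1 → wrap carry → 0x04E2
  0x04E2 + 0xB3CC = 0x0B8AE
  0xB8AE + 0xC1BF = 0x17A6D → wrap carry → 0x7A6E
One's-complement sum = 0x7A6E.
Checksum = ~0x7A6E & 0xFFFF = 0x8591.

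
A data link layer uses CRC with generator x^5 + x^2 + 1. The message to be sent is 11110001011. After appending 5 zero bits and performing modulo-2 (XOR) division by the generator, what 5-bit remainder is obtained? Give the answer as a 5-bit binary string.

Append 5 zeros: 1111000101100000. Divide by 100101 (XOR where the leading bit is 1):
  pos 0: 111100 XOR 100101 = 011001
  pos 1: 110010 XOR 100101 = 010111
  pos 2: 101111 XOR 100101 = 001010
  pos 4: 101001 XOR 100101 = 001100
  pos 6: 110010 XOR 100101 = 010111
  pos 7: 101110 XOR 100101 = 001011
  pos 9: 101100 XOR 100101 = 001001
Remainder (last 5 bits) = 10010. This is the CRC / FCS.

10010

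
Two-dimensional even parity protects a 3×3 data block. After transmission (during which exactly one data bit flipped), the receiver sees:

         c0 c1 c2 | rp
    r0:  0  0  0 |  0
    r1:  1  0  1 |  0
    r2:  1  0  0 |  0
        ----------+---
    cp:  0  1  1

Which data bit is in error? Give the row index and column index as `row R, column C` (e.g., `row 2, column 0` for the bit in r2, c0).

Recompute each row's even parity and compare to rp:
  r0: data parity 0, sent rp 0 → ok
  r1: data parity 0, sent rp 0 → ok
  r2: data parity 1, sent rp 0 → mismatch
Recompute each column's even parity and compare to cp:
  c0: data parity 0, sent cp 0 → ok
  c1: data parity 0, sent cp 1 → mismatch
  c2: data parity 1, sent cp 1 → ok
Exactly one row (r2) and one column (c1) fail → the flipped bit is at their intersection.

row 2, column 1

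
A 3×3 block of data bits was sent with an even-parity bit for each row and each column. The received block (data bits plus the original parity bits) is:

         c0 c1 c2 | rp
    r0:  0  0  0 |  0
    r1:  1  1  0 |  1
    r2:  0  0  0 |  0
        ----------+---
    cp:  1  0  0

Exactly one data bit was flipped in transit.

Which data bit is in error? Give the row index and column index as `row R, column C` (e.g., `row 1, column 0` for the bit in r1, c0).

row 1, column 1

Recompute each row's even parity and compare to rp:
  r0: data parity 0, sent rp 0 → ok
  r1: data parity 0, sent rp 1 → mismatch
  r2: data parity 0, sent rp 0 → ok
Recompute each column's even parity and compare to cp:
  c0: data parity 1, sent cp 1 → ok
  c1: data parity 1, sent cp 0 → mismatch
  c2: data parity 0, sent cp 0 → ok
Exactly one row (r1) and one column (c1) fail → the flipped bit is at their intersection.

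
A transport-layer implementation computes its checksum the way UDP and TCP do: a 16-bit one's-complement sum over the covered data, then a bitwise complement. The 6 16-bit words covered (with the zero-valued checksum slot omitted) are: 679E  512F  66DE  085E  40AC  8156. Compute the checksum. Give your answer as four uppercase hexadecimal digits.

15F3

One's-complement addition (fold any carry out of bit 15 back into bit 0):
  0x679E + 0x512F = 0x0B8CD
  0xB8CD + 0x66DE = 0x11FAB → wrap carry → 0x1FAC
  0x1FAC + 0x085E = 0x0280A
  0x280A + 0x40AC = 0x068B6
  0x68B6 + 0x8156 = 0x0EA0C
One's-complement sum = 0xEA0C.
Checksum = ~0xEA0C & 0xFFFF = 0x15F3.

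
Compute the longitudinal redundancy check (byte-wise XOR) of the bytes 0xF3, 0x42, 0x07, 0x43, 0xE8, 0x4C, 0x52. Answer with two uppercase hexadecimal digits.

XOR the bytes together:
  start with 0xF3
  0xF3 ⊕ 0x42 = 0xB1
  0xB1 ⊕ 0x07 = 0xB6
  0xB6 ⊕ 0x43 = 0xF5
  0xF5 ⊕ 0xE8 = 0x1D
  0x1D ⊕ 0x4C = 0x51
  0x51 ⊕ 0x52 = 0x03

03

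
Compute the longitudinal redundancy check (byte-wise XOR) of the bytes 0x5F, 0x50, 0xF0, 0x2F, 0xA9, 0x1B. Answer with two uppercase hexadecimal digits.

XOR the bytes together:
  start with 0x5F
  0x5F ⊕ 0x50 = 0x0F
  0x0F ⊕ 0xF0 = 0xFF
  0xFF ⊕ 0x2F = 0xD0
  0xD0 ⊕ 0xA9 = 0x79
  0x79 ⊕ 0x1B = 0x62

62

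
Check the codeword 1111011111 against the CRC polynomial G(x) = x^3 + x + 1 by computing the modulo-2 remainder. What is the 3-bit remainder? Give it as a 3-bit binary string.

Modulo-2 division of 1111011111 by 1011:
  pos 0: 1111 XOR 1011 = 0100
  pos 1: 1000 XOR 1011 = 0011
  pos 3: 1111 XOR 1011 = 0100
  pos 4: 1001 XOR 1011 = 0010
  pos 6: 1011 XOR 1011 = 0000
Remainder = 000 (zero — the frame passes the CRC check).

000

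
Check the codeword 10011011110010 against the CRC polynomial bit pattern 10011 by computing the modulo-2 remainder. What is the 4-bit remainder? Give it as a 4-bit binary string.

Modulo-2 division of 10011011110010 by 10011:
  pos 0: 10011 XOR 10011 = 00000
  pos 6: 11110 XOR 10011 = 01101
  pos 7: 11010 XOR 10011 = 01001
  pos 8: 10011 XOR 10011 = 00000
Remainder = 0000 (zero — the frame passes the CRC check).

0000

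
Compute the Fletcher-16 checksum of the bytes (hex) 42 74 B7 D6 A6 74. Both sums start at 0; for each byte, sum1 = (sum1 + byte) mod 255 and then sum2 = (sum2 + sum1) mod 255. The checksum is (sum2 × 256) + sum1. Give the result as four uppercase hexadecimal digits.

Running sums (mod 255):
  after byte 0 (42): sum1=66, sum2=66
  after byte 1 (74): sum1=182, sum2=248
  after byte 2 (B7): sum1=110, sum2=103
  after byte 3 (D6): sum1=69, sum2=172
  after byte 4 (A6): sum1=235, sum2=152
  after byte 5 (74): sum1=96, sum2=248
Checksum = sum2·256 + sum1 = 248·256 + 96 = 63584 = 0xF860.

F860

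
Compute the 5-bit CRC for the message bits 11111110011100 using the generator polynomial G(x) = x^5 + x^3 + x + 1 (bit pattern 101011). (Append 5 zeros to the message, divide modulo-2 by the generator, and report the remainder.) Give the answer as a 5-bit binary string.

01010

Append 5 zeros: 1111111001110000000. Divide by 101011 (XOR where the leading bit is 1):
  pos 0: 111111 XOR 101011 = 010100
  pos 1: 101001 XOR 101011 = 000010
  pos 5: 100011 XOR 101011 = 001000
  pos 7: 100010 XOR 101011 = 001001
  pos 9: 100100 XOR 101011 = 001111
  pos 11: 111100 XOR 101011 = 010111
  pos 12: 101110 XOR 101011 = 000101
Remainder (last 5 bits) = 01010. This is the CRC / FCS.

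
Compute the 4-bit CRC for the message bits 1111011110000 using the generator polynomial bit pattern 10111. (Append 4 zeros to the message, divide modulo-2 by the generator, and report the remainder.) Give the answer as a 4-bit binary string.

0101

Append 4 zeros: 11110111100000000. Divide by 10111 (XOR where the leading bit is 1):
  pos 0: 11110 XOR 10111 = 01001
  pos 1: 10011 XOR 10111 = 00100
  pos 3: 10011 XOR 10111 = 00100
  pos 5: 10010 XOR 10111 = 00101
  pos 7: 10100 XOR 10111 = 00011
  pos 10: 11000 XOR 10111 = 01111
  pos 11: 11110 XOR 10111 = 01001
  pos 12: 10010 XOR 10111 = 00101
Remainder (last 4 bits) = 0101. This is the CRC / FCS.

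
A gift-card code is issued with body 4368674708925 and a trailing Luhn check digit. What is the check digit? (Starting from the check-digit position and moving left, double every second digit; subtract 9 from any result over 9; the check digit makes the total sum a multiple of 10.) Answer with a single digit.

3

Partial digits right→left: 5 2 9 8 0 7 4 7 6 8 6 3 4
Double every second digit counting from the check-digit position (so the 1st, 3rd, 5th, ... of the partial from the right).
  doubled (with −9 where >9): 1 9 0 8 3 3 8 → sum 32
  kept as-is: 2 8 7 7 8 3 → sum 35
Total = 32 + 35 = 67.
Check digit = (10 − (67 mod 10)) mod 10 = 3.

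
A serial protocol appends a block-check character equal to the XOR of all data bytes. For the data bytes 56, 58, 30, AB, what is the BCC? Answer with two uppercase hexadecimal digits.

XOR the bytes together:
  start with 0x56
  0x56 ⊕ 0x58 = 0x0E
  0x0E ⊕ 0x30 = 0x3E
  0x3E ⊕ 0xAB = 0x95

95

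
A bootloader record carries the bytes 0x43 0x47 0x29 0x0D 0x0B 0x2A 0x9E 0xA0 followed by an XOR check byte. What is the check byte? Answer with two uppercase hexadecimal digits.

3F

XOR the bytes together:
  start with 0x43
  0x43 ⊕ 0x47 = 0x04
  0x04 ⊕ 0x29 = 0x2D
  0x2D ⊕ 0x0D = 0x20
  0x20 ⊕ 0x0B = 0x2B
  0x2B ⊕ 0x2A = 0x01
  0x01 ⊕ 0x9E = 0x9F
  0x9F ⊕ 0xA0 = 0x3F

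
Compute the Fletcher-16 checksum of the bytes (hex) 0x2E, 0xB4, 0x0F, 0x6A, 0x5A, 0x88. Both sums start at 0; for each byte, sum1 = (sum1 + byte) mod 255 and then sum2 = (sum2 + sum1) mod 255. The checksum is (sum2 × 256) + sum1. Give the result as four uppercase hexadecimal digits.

553F

Running sums (mod 255):
  after byte 0 (0x2E): sum1=46, sum2=46
  after byte 1 (0xB4): sum1=226, sum2=17
  after byte 2 (0x0F): sum1=241, sum2=3
  after byte 3 (0x6A): sum1=92, sum2=95
  after byte 4 (0x5A): sum1=182, sum2=22
  after byte 5 (0x88): sum1=63, sum2=85
Checksum = sum2·256 + sum1 = 85·256 + 63 = 21823 = 0x553F.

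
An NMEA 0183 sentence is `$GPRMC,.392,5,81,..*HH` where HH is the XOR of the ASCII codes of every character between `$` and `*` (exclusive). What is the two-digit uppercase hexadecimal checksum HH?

XOR the ASCII codes of the payload characters:
  'G' = 0x47 → acc = 0x47
  'P' = 0x50 → acc = 0x17
  'R' = 0x52 → acc = 0x45
  'M' = 0x4D → acc = 0x08
  'C' = 0x43 → acc = 0x4B
  ',' = 0x2C → acc = 0x67
  '.' = 0x2E → acc = 0x49
  '3' = 0x33 → acc = 0x7A
  '9' = 0x39 → acc = 0x43
  '2' = 0x32 → acc = 0x71
  ',' = 0x2C → acc = 0x5D
  '5' = 0x35 → acc = 0x68
  ',' = 0x2C → acc = 0x44
  '8' = 0x38 → acc = 0x7C
  '1' = 0x31 → acc = 0x4D
  ',' = 0x2C → acc = 0x61
  '.' = 0x2E → acc = 0x4F
  '.' = 0x2E → acc = 0x61
Checksum = 0x61.

61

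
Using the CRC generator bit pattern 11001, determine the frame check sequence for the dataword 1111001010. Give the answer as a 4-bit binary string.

1110

Append 4 zeros: 11110010100000. Divide by 11001 (XOR where the leading bit is 1):
  pos 0: 11110 XOR 11001 = 00111
  pos 2: 11101 XOR 11001 = 00100
  pos 4: 10001 XOR 11001 = 01000
  pos 5: 10000 XOR 11001 = 01001
  pos 6: 10010 XOR 11001 = 01011
  pos 7: 10110 XOR 11001 = 01111
  pos 8: 11110 XOR 11001 = 00111
Remainder (last 4 bits) = 1110. This is the CRC / FCS.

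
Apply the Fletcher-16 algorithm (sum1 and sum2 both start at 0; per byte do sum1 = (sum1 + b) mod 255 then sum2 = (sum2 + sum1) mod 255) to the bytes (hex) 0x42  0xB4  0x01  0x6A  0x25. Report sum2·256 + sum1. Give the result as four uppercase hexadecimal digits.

1B87

Running sums (mod 255):
  after byte 0 (0x42): sum1=66, sum2=66
  after byte 1 (0xB4): sum1=246, sum2=57
  after byte 2 (0x01): sum1=247, sum2=49
  after byte 3 (0x6A): sum1=98, sum2=147
  after byte 4 (0x25): sum1=135, sum2=27
Checksum = sum2·256 + sum1 = 27·256 + 135 = 7047 = 0x1B87.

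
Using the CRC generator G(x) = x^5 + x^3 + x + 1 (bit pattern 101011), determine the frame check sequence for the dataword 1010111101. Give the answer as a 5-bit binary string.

00010

Append 5 zeros: 101011110100000. Divide by 101011 (XOR where the leading bit is 1):
  pos 0: 101011 XOR 101011 = 000000
  pos 6: 110100 XOR 101011 = 011111
  pos 7: 111110 XOR 101011 = 010101
  pos 8: 101010 XOR 101011 = 000001
Remainder (last 5 bits) = 00010. This is the CRC / FCS.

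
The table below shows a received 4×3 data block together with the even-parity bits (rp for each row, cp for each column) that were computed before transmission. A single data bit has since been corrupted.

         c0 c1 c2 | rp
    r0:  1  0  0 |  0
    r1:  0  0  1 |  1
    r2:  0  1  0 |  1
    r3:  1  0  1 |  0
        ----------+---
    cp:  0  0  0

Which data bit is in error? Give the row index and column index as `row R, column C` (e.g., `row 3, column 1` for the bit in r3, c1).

Recompute each row's even parity and compare to rp:
  r0: data parity 1, sent rp 0 → mismatch
  r1: data parity 1, sent rp 1 → ok
  r2: data parity 1, sent rp 1 → ok
  r3: data parity 0, sent rp 0 → ok
Recompute each column's even parity and compare to cp:
  c0: data parity 0, sent cp 0 → ok
  c1: data parity 1, sent cp 0 → mismatch
  c2: data parity 0, sent cp 0 → ok
Exactly one row (r0) and one column (c1) fail → the flipped bit is at their intersection.

row 0, column 1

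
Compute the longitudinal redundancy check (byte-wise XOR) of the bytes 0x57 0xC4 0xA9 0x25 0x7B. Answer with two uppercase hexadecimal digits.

XOR the bytes together:
  start with 0x57
  0x57 ⊕ 0xC4 = 0x93
  0x93 ⊕ 0xA9 = 0x3A
  0x3A ⊕ 0x25 = 0x1F
  0x1F ⊕ 0x7B = 0x64

64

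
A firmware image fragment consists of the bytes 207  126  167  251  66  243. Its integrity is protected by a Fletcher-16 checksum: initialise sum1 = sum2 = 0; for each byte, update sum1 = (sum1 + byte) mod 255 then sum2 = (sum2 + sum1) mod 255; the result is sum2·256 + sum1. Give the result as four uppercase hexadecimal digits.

6228

Running sums (mod 255):
  after byte 0 (207): sum1=207, sum2=207
  after byte 1 (126): sum1=78, sum2=30
  after byte 2 (167): sum1=245, sum2=20
  after byte 3 (251): sum1=241, sum2=6
  after byte 4 (66): sum1=52, sum2=58
  after byte 5 (243): sum1=40, sum2=98
Checksum = sum2·256 + sum1 = 98·256 + 40 = 25128 = 0x6228.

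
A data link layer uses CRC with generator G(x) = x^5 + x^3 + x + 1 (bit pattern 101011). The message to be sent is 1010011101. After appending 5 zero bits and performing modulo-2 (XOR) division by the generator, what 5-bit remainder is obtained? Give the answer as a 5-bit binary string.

10001

Append 5 zeros: 101001110100000. Divide by 101011 (XOR where the leading bit is 1):
  pos 0: 101001 XOR 101011 = 000010
  pos 4: 101101 XOR 101011 = 000110
  pos 7: 110000 XOR 101011 = 011011
  pos 8: 110110 XOR 101011 = 011101
  pos 9: 111010 XOR 101011 = 010001
Remainder (last 5 bits) = 10001. This is the CRC / FCS.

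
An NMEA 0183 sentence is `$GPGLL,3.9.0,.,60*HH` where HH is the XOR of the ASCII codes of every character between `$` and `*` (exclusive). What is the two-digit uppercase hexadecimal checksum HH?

6E

XOR the ASCII codes of the payload characters:
  'G' = 0x47 → acc = 0x47
  'P' = 0x50 → acc = 0x17
  'G' = 0x47 → acc = 0x50
  'L' = 0x4C → acc = 0x1C
  'L' = 0x4C → acc = 0x50
  ',' = 0x2C → acc = 0x7C
  '3' = 0x33 → acc = 0x4F
  '.' = 0x2E → acc = 0x61
  '9' = 0x39 → acc = 0x58
  '.' = 0x2E → acc = 0x76
  '0' = 0x30 → acc = 0x46
  ',' = 0x2C → acc = 0x6A
  '.' = 0x2E → acc = 0x44
  ',' = 0x2C → acc = 0x68
  '6' = 0x36 → acc = 0x5E
  '0' = 0x30 → acc = 0x6E
Checksum = 0x6E.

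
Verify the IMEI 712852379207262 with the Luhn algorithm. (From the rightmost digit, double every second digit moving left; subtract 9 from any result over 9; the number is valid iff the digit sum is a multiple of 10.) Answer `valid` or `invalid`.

From the right, keep odd positions and double even positions (subtract 9 from any doubled value over 9):
  doubled (positions 2,4,...): 3 5 4 5 4 7 2 → sum 30
  kept (positions 1,3,...): 2 2 0 9 3 5 2 7 → sum 30
Total = 60.
60 mod 10 = 0, so the number is valid.

valid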